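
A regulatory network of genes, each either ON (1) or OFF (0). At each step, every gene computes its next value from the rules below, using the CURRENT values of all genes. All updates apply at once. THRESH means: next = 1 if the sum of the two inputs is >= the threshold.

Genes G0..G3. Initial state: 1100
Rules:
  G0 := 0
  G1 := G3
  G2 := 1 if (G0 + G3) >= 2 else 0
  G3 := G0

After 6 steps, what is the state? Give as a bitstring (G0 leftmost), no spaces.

Step 1: G0=0(const) G1=G3=0 G2=(1+0>=2)=0 G3=G0=1 -> 0001
Step 2: G0=0(const) G1=G3=1 G2=(0+1>=2)=0 G3=G0=0 -> 0100
Step 3: G0=0(const) G1=G3=0 G2=(0+0>=2)=0 G3=G0=0 -> 0000
Step 4: G0=0(const) G1=G3=0 G2=(0+0>=2)=0 G3=G0=0 -> 0000
Step 5: G0=0(const) G1=G3=0 G2=(0+0>=2)=0 G3=G0=0 -> 0000
Step 6: G0=0(const) G1=G3=0 G2=(0+0>=2)=0 G3=G0=0 -> 0000

0000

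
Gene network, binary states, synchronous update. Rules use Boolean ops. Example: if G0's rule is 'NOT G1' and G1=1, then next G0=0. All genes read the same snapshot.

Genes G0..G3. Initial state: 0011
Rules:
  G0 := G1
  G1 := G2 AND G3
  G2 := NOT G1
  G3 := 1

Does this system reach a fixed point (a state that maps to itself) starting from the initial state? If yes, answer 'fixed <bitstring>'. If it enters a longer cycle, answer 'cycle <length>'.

Step 0: 0011
Step 1: G0=G1=0 G1=G2&G3=1&1=1 G2=NOT G1=NOT 0=1 G3=1(const) -> 0111
Step 2: G0=G1=1 G1=G2&G3=1&1=1 G2=NOT G1=NOT 1=0 G3=1(const) -> 1101
Step 3: G0=G1=1 G1=G2&G3=0&1=0 G2=NOT G1=NOT 1=0 G3=1(const) -> 1001
Step 4: G0=G1=0 G1=G2&G3=0&1=0 G2=NOT G1=NOT 0=1 G3=1(const) -> 0011
Cycle of length 4 starting at step 0 -> no fixed point

Answer: cycle 4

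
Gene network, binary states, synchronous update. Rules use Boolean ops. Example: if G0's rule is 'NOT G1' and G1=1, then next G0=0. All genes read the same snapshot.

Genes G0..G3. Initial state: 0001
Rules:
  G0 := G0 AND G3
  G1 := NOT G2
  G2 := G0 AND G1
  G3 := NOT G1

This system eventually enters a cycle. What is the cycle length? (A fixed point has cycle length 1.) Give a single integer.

Answer: 1

Derivation:
Step 0: 0001
Step 1: G0=G0&G3=0&1=0 G1=NOT G2=NOT 0=1 G2=G0&G1=0&0=0 G3=NOT G1=NOT 0=1 -> 0101
Step 2: G0=G0&G3=0&1=0 G1=NOT G2=NOT 0=1 G2=G0&G1=0&1=0 G3=NOT G1=NOT 1=0 -> 0100
Step 3: G0=G0&G3=0&0=0 G1=NOT G2=NOT 0=1 G2=G0&G1=0&1=0 G3=NOT G1=NOT 1=0 -> 0100
State from step 3 equals state from step 2 -> cycle length 1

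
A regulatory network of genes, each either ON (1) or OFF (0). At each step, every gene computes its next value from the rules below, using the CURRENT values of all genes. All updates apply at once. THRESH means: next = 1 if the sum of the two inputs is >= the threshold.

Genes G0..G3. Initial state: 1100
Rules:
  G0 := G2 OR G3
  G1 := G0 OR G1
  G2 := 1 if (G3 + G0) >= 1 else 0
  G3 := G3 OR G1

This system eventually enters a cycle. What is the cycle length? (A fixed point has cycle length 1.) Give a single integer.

Step 0: 1100
Step 1: G0=G2|G3=0|0=0 G1=G0|G1=1|1=1 G2=(0+1>=1)=1 G3=G3|G1=0|1=1 -> 0111
Step 2: G0=G2|G3=1|1=1 G1=G0|G1=0|1=1 G2=(1+0>=1)=1 G3=G3|G1=1|1=1 -> 1111
Step 3: G0=G2|G3=1|1=1 G1=G0|G1=1|1=1 G2=(1+1>=1)=1 G3=G3|G1=1|1=1 -> 1111
State from step 3 equals state from step 2 -> cycle length 1

Answer: 1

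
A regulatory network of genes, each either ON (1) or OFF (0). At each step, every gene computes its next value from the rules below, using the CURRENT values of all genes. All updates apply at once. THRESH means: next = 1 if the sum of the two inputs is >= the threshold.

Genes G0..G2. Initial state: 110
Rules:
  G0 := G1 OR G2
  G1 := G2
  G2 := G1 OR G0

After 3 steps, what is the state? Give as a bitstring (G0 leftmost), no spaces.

Step 1: G0=G1|G2=1|0=1 G1=G2=0 G2=G1|G0=1|1=1 -> 101
Step 2: G0=G1|G2=0|1=1 G1=G2=1 G2=G1|G0=0|1=1 -> 111
Step 3: G0=G1|G2=1|1=1 G1=G2=1 G2=G1|G0=1|1=1 -> 111

111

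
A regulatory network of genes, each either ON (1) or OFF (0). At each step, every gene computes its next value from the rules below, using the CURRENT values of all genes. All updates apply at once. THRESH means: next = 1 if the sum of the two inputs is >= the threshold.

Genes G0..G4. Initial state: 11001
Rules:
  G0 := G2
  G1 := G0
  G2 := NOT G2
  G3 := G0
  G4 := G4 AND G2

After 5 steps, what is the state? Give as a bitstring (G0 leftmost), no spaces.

Step 1: G0=G2=0 G1=G0=1 G2=NOT G2=NOT 0=1 G3=G0=1 G4=G4&G2=1&0=0 -> 01110
Step 2: G0=G2=1 G1=G0=0 G2=NOT G2=NOT 1=0 G3=G0=0 G4=G4&G2=0&1=0 -> 10000
Step 3: G0=G2=0 G1=G0=1 G2=NOT G2=NOT 0=1 G3=G0=1 G4=G4&G2=0&0=0 -> 01110
Step 4: G0=G2=1 G1=G0=0 G2=NOT G2=NOT 1=0 G3=G0=0 G4=G4&G2=0&1=0 -> 10000
Step 5: G0=G2=0 G1=G0=1 G2=NOT G2=NOT 0=1 G3=G0=1 G4=G4&G2=0&0=0 -> 01110

01110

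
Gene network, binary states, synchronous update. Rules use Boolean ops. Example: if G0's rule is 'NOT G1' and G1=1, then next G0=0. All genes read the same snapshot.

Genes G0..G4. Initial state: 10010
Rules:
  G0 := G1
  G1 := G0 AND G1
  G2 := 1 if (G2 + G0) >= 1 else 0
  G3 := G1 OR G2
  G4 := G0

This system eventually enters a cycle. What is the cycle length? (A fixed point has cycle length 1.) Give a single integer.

Step 0: 10010
Step 1: G0=G1=0 G1=G0&G1=1&0=0 G2=(0+1>=1)=1 G3=G1|G2=0|0=0 G4=G0=1 -> 00101
Step 2: G0=G1=0 G1=G0&G1=0&0=0 G2=(1+0>=1)=1 G3=G1|G2=0|1=1 G4=G0=0 -> 00110
Step 3: G0=G1=0 G1=G0&G1=0&0=0 G2=(1+0>=1)=1 G3=G1|G2=0|1=1 G4=G0=0 -> 00110
State from step 3 equals state from step 2 -> cycle length 1

Answer: 1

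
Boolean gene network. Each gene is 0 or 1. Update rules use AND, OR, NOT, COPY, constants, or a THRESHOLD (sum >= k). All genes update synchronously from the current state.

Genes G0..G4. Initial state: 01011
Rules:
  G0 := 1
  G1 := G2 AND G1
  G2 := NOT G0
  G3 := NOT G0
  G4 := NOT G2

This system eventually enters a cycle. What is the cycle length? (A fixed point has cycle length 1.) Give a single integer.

Answer: 1

Derivation:
Step 0: 01011
Step 1: G0=1(const) G1=G2&G1=0&1=0 G2=NOT G0=NOT 0=1 G3=NOT G0=NOT 0=1 G4=NOT G2=NOT 0=1 -> 10111
Step 2: G0=1(const) G1=G2&G1=1&0=0 G2=NOT G0=NOT 1=0 G3=NOT G0=NOT 1=0 G4=NOT G2=NOT 1=0 -> 10000
Step 3: G0=1(const) G1=G2&G1=0&0=0 G2=NOT G0=NOT 1=0 G3=NOT G0=NOT 1=0 G4=NOT G2=NOT 0=1 -> 10001
Step 4: G0=1(const) G1=G2&G1=0&0=0 G2=NOT G0=NOT 1=0 G3=NOT G0=NOT 1=0 G4=NOT G2=NOT 0=1 -> 10001
State from step 4 equals state from step 3 -> cycle length 1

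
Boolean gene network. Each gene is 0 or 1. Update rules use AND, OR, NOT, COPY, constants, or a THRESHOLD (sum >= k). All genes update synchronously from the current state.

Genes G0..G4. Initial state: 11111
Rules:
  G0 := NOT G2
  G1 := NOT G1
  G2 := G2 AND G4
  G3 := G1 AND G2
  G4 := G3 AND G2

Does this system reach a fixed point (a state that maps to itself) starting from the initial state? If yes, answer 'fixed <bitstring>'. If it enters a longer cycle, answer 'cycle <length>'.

Step 0: 11111
Step 1: G0=NOT G2=NOT 1=0 G1=NOT G1=NOT 1=0 G2=G2&G4=1&1=1 G3=G1&G2=1&1=1 G4=G3&G2=1&1=1 -> 00111
Step 2: G0=NOT G2=NOT 1=0 G1=NOT G1=NOT 0=1 G2=G2&G4=1&1=1 G3=G1&G2=0&1=0 G4=G3&G2=1&1=1 -> 01101
Step 3: G0=NOT G2=NOT 1=0 G1=NOT G1=NOT 1=0 G2=G2&G4=1&1=1 G3=G1&G2=1&1=1 G4=G3&G2=0&1=0 -> 00110
Step 4: G0=NOT G2=NOT 1=0 G1=NOT G1=NOT 0=1 G2=G2&G4=1&0=0 G3=G1&G2=0&1=0 G4=G3&G2=1&1=1 -> 01001
Step 5: G0=NOT G2=NOT 0=1 G1=NOT G1=NOT 1=0 G2=G2&G4=0&1=0 G3=G1&G2=1&0=0 G4=G3&G2=0&0=0 -> 10000
Step 6: G0=NOT G2=NOT 0=1 G1=NOT G1=NOT 0=1 G2=G2&G4=0&0=0 G3=G1&G2=0&0=0 G4=G3&G2=0&0=0 -> 11000
Step 7: G0=NOT G2=NOT 0=1 G1=NOT G1=NOT 1=0 G2=G2&G4=0&0=0 G3=G1&G2=1&0=0 G4=G3&G2=0&0=0 -> 10000
Cycle of length 2 starting at step 5 -> no fixed point

Answer: cycle 2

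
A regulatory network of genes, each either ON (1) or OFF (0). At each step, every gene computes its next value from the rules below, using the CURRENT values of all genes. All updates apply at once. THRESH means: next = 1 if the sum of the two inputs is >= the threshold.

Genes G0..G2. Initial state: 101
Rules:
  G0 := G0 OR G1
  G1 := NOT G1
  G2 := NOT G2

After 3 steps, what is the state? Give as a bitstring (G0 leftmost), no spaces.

Step 1: G0=G0|G1=1|0=1 G1=NOT G1=NOT 0=1 G2=NOT G2=NOT 1=0 -> 110
Step 2: G0=G0|G1=1|1=1 G1=NOT G1=NOT 1=0 G2=NOT G2=NOT 0=1 -> 101
Step 3: G0=G0|G1=1|0=1 G1=NOT G1=NOT 0=1 G2=NOT G2=NOT 1=0 -> 110

110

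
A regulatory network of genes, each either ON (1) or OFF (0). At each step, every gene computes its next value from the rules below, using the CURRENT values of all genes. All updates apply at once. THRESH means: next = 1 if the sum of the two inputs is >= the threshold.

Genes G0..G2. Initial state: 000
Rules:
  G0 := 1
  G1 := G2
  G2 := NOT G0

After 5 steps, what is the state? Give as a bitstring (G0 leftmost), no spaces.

Step 1: G0=1(const) G1=G2=0 G2=NOT G0=NOT 0=1 -> 101
Step 2: G0=1(const) G1=G2=1 G2=NOT G0=NOT 1=0 -> 110
Step 3: G0=1(const) G1=G2=0 G2=NOT G0=NOT 1=0 -> 100
Step 4: G0=1(const) G1=G2=0 G2=NOT G0=NOT 1=0 -> 100
Step 5: G0=1(const) G1=G2=0 G2=NOT G0=NOT 1=0 -> 100

100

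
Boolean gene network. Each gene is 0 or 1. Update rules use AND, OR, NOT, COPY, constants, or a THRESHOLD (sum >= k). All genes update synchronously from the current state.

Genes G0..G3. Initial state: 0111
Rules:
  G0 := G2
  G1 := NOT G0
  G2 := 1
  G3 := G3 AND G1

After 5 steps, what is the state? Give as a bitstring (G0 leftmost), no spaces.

Step 1: G0=G2=1 G1=NOT G0=NOT 0=1 G2=1(const) G3=G3&G1=1&1=1 -> 1111
Step 2: G0=G2=1 G1=NOT G0=NOT 1=0 G2=1(const) G3=G3&G1=1&1=1 -> 1011
Step 3: G0=G2=1 G1=NOT G0=NOT 1=0 G2=1(const) G3=G3&G1=1&0=0 -> 1010
Step 4: G0=G2=1 G1=NOT G0=NOT 1=0 G2=1(const) G3=G3&G1=0&0=0 -> 1010
Step 5: G0=G2=1 G1=NOT G0=NOT 1=0 G2=1(const) G3=G3&G1=0&0=0 -> 1010

1010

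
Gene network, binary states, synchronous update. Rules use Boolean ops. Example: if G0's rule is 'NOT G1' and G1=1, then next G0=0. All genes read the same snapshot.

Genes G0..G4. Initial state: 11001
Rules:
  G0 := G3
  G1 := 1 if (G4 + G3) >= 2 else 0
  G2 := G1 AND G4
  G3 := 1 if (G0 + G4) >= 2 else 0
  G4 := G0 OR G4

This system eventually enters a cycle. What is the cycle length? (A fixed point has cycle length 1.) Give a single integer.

Step 0: 11001
Step 1: G0=G3=0 G1=(1+0>=2)=0 G2=G1&G4=1&1=1 G3=(1+1>=2)=1 G4=G0|G4=1|1=1 -> 00111
Step 2: G0=G3=1 G1=(1+1>=2)=1 G2=G1&G4=0&1=0 G3=(0+1>=2)=0 G4=G0|G4=0|1=1 -> 11001
State from step 2 equals state from step 0 -> cycle length 2

Answer: 2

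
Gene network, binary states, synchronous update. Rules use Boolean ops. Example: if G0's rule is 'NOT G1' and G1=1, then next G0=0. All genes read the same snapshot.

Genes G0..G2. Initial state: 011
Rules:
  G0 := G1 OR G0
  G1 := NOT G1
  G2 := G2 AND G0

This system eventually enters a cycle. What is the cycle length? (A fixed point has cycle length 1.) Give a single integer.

Step 0: 011
Step 1: G0=G1|G0=1|0=1 G1=NOT G1=NOT 1=0 G2=G2&G0=1&0=0 -> 100
Step 2: G0=G1|G0=0|1=1 G1=NOT G1=NOT 0=1 G2=G2&G0=0&1=0 -> 110
Step 3: G0=G1|G0=1|1=1 G1=NOT G1=NOT 1=0 G2=G2&G0=0&1=0 -> 100
State from step 3 equals state from step 1 -> cycle length 2

Answer: 2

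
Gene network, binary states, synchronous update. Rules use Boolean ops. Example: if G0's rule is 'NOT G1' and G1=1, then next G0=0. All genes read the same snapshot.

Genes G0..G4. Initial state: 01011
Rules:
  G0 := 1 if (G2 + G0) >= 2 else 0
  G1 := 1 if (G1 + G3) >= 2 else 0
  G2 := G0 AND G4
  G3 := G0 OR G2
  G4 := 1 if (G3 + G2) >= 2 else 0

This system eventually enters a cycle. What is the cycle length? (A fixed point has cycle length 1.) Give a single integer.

Answer: 1

Derivation:
Step 0: 01011
Step 1: G0=(0+0>=2)=0 G1=(1+1>=2)=1 G2=G0&G4=0&1=0 G3=G0|G2=0|0=0 G4=(1+0>=2)=0 -> 01000
Step 2: G0=(0+0>=2)=0 G1=(1+0>=2)=0 G2=G0&G4=0&0=0 G3=G0|G2=0|0=0 G4=(0+0>=2)=0 -> 00000
Step 3: G0=(0+0>=2)=0 G1=(0+0>=2)=0 G2=G0&G4=0&0=0 G3=G0|G2=0|0=0 G4=(0+0>=2)=0 -> 00000
State from step 3 equals state from step 2 -> cycle length 1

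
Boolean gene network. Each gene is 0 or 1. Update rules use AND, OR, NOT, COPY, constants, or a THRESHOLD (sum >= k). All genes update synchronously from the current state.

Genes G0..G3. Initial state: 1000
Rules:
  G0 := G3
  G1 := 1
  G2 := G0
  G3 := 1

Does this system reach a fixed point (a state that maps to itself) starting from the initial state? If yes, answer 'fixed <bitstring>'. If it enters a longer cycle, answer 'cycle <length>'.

Answer: fixed 1111

Derivation:
Step 0: 1000
Step 1: G0=G3=0 G1=1(const) G2=G0=1 G3=1(const) -> 0111
Step 2: G0=G3=1 G1=1(const) G2=G0=0 G3=1(const) -> 1101
Step 3: G0=G3=1 G1=1(const) G2=G0=1 G3=1(const) -> 1111
Step 4: G0=G3=1 G1=1(const) G2=G0=1 G3=1(const) -> 1111
Fixed point reached at step 3: 1111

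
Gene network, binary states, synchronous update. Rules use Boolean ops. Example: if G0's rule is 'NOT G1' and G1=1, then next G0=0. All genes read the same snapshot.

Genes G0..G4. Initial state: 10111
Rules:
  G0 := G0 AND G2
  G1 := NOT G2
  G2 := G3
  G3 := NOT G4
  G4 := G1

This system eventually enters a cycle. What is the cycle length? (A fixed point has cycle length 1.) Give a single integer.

Step 0: 10111
Step 1: G0=G0&G2=1&1=1 G1=NOT G2=NOT 1=0 G2=G3=1 G3=NOT G4=NOT 1=0 G4=G1=0 -> 10100
Step 2: G0=G0&G2=1&1=1 G1=NOT G2=NOT 1=0 G2=G3=0 G3=NOT G4=NOT 0=1 G4=G1=0 -> 10010
Step 3: G0=G0&G2=1&0=0 G1=NOT G2=NOT 0=1 G2=G3=1 G3=NOT G4=NOT 0=1 G4=G1=0 -> 01110
Step 4: G0=G0&G2=0&1=0 G1=NOT G2=NOT 1=0 G2=G3=1 G3=NOT G4=NOT 0=1 G4=G1=1 -> 00111
Step 5: G0=G0&G2=0&1=0 G1=NOT G2=NOT 1=0 G2=G3=1 G3=NOT G4=NOT 1=0 G4=G1=0 -> 00100
Step 6: G0=G0&G2=0&1=0 G1=NOT G2=NOT 1=0 G2=G3=0 G3=NOT G4=NOT 0=1 G4=G1=0 -> 00010
Step 7: G0=G0&G2=0&0=0 G1=NOT G2=NOT 0=1 G2=G3=1 G3=NOT G4=NOT 0=1 G4=G1=0 -> 01110
State from step 7 equals state from step 3 -> cycle length 4

Answer: 4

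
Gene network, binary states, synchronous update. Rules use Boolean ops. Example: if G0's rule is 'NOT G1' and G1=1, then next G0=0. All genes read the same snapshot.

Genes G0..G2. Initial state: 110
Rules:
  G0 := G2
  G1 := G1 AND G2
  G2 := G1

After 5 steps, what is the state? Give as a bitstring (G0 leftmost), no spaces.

Step 1: G0=G2=0 G1=G1&G2=1&0=0 G2=G1=1 -> 001
Step 2: G0=G2=1 G1=G1&G2=0&1=0 G2=G1=0 -> 100
Step 3: G0=G2=0 G1=G1&G2=0&0=0 G2=G1=0 -> 000
Step 4: G0=G2=0 G1=G1&G2=0&0=0 G2=G1=0 -> 000
Step 5: G0=G2=0 G1=G1&G2=0&0=0 G2=G1=0 -> 000

000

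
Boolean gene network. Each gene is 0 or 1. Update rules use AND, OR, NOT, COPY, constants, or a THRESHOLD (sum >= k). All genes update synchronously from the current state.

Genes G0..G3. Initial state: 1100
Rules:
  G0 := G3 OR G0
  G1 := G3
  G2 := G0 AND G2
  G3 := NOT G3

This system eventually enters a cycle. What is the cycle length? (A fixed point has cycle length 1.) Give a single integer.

Step 0: 1100
Step 1: G0=G3|G0=0|1=1 G1=G3=0 G2=G0&G2=1&0=0 G3=NOT G3=NOT 0=1 -> 1001
Step 2: G0=G3|G0=1|1=1 G1=G3=1 G2=G0&G2=1&0=0 G3=NOT G3=NOT 1=0 -> 1100
State from step 2 equals state from step 0 -> cycle length 2

Answer: 2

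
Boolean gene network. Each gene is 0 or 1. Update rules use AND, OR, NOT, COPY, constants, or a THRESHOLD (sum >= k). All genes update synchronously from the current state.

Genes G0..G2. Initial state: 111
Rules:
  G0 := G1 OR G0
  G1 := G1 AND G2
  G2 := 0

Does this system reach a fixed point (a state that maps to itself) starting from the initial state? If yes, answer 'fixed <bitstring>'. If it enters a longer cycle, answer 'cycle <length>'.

Answer: fixed 100

Derivation:
Step 0: 111
Step 1: G0=G1|G0=1|1=1 G1=G1&G2=1&1=1 G2=0(const) -> 110
Step 2: G0=G1|G0=1|1=1 G1=G1&G2=1&0=0 G2=0(const) -> 100
Step 3: G0=G1|G0=0|1=1 G1=G1&G2=0&0=0 G2=0(const) -> 100
Fixed point reached at step 2: 100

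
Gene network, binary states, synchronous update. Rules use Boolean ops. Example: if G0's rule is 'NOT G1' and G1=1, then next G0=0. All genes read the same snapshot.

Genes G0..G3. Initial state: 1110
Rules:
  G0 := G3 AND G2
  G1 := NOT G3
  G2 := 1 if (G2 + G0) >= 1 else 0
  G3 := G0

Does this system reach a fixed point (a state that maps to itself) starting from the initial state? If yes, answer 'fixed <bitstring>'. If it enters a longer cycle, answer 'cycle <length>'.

Answer: cycle 2

Derivation:
Step 0: 1110
Step 1: G0=G3&G2=0&1=0 G1=NOT G3=NOT 0=1 G2=(1+1>=1)=1 G3=G0=1 -> 0111
Step 2: G0=G3&G2=1&1=1 G1=NOT G3=NOT 1=0 G2=(1+0>=1)=1 G3=G0=0 -> 1010
Step 3: G0=G3&G2=0&1=0 G1=NOT G3=NOT 0=1 G2=(1+1>=1)=1 G3=G0=1 -> 0111
Cycle of length 2 starting at step 1 -> no fixed point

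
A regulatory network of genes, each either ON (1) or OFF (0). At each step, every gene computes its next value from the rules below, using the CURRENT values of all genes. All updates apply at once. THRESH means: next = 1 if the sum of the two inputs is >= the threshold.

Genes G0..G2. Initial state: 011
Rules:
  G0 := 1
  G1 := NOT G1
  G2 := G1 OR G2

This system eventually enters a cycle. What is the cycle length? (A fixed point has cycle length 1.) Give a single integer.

Answer: 2

Derivation:
Step 0: 011
Step 1: G0=1(const) G1=NOT G1=NOT 1=0 G2=G1|G2=1|1=1 -> 101
Step 2: G0=1(const) G1=NOT G1=NOT 0=1 G2=G1|G2=0|1=1 -> 111
Step 3: G0=1(const) G1=NOT G1=NOT 1=0 G2=G1|G2=1|1=1 -> 101
State from step 3 equals state from step 1 -> cycle length 2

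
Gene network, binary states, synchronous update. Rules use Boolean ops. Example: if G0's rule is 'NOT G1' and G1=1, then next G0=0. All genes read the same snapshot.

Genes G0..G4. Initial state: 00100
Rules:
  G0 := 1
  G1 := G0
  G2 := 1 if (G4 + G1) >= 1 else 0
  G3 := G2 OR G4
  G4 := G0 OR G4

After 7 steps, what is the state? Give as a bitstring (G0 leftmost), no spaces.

Step 1: G0=1(const) G1=G0=0 G2=(0+0>=1)=0 G3=G2|G4=1|0=1 G4=G0|G4=0|0=0 -> 10010
Step 2: G0=1(const) G1=G0=1 G2=(0+0>=1)=0 G3=G2|G4=0|0=0 G4=G0|G4=1|0=1 -> 11001
Step 3: G0=1(const) G1=G0=1 G2=(1+1>=1)=1 G3=G2|G4=0|1=1 G4=G0|G4=1|1=1 -> 11111
Step 4: G0=1(const) G1=G0=1 G2=(1+1>=1)=1 G3=G2|G4=1|1=1 G4=G0|G4=1|1=1 -> 11111
Step 5: G0=1(const) G1=G0=1 G2=(1+1>=1)=1 G3=G2|G4=1|1=1 G4=G0|G4=1|1=1 -> 11111
Step 6: G0=1(const) G1=G0=1 G2=(1+1>=1)=1 G3=G2|G4=1|1=1 G4=G0|G4=1|1=1 -> 11111
Step 7: G0=1(const) G1=G0=1 G2=(1+1>=1)=1 G3=G2|G4=1|1=1 G4=G0|G4=1|1=1 -> 11111

11111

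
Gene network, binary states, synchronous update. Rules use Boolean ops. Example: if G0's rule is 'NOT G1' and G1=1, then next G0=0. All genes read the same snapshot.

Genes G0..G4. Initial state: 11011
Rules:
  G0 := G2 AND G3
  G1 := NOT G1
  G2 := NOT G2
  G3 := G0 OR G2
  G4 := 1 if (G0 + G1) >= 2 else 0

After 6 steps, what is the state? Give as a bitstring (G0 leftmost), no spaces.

Step 1: G0=G2&G3=0&1=0 G1=NOT G1=NOT 1=0 G2=NOT G2=NOT 0=1 G3=G0|G2=1|0=1 G4=(1+1>=2)=1 -> 00111
Step 2: G0=G2&G3=1&1=1 G1=NOT G1=NOT 0=1 G2=NOT G2=NOT 1=0 G3=G0|G2=0|1=1 G4=(0+0>=2)=0 -> 11010
Step 3: G0=G2&G3=0&1=0 G1=NOT G1=NOT 1=0 G2=NOT G2=NOT 0=1 G3=G0|G2=1|0=1 G4=(1+1>=2)=1 -> 00111
Step 4: G0=G2&G3=1&1=1 G1=NOT G1=NOT 0=1 G2=NOT G2=NOT 1=0 G3=G0|G2=0|1=1 G4=(0+0>=2)=0 -> 11010
Step 5: G0=G2&G3=0&1=0 G1=NOT G1=NOT 1=0 G2=NOT G2=NOT 0=1 G3=G0|G2=1|0=1 G4=(1+1>=2)=1 -> 00111
Step 6: G0=G2&G3=1&1=1 G1=NOT G1=NOT 0=1 G2=NOT G2=NOT 1=0 G3=G0|G2=0|1=1 G4=(0+0>=2)=0 -> 11010

11010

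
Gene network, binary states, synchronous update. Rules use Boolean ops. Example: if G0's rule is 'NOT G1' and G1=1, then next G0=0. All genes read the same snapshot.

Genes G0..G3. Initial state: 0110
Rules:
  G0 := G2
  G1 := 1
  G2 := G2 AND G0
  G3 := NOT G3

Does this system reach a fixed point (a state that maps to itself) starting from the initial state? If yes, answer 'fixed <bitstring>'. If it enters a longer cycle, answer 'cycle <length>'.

Answer: cycle 2

Derivation:
Step 0: 0110
Step 1: G0=G2=1 G1=1(const) G2=G2&G0=1&0=0 G3=NOT G3=NOT 0=1 -> 1101
Step 2: G0=G2=0 G1=1(const) G2=G2&G0=0&1=0 G3=NOT G3=NOT 1=0 -> 0100
Step 3: G0=G2=0 G1=1(const) G2=G2&G0=0&0=0 G3=NOT G3=NOT 0=1 -> 0101
Step 4: G0=G2=0 G1=1(const) G2=G2&G0=0&0=0 G3=NOT G3=NOT 1=0 -> 0100
Cycle of length 2 starting at step 2 -> no fixed point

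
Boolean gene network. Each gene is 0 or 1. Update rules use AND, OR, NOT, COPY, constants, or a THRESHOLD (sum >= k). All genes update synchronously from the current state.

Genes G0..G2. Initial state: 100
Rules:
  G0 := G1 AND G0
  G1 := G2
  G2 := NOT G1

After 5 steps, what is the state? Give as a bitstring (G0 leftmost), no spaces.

Step 1: G0=G1&G0=0&1=0 G1=G2=0 G2=NOT G1=NOT 0=1 -> 001
Step 2: G0=G1&G0=0&0=0 G1=G2=1 G2=NOT G1=NOT 0=1 -> 011
Step 3: G0=G1&G0=1&0=0 G1=G2=1 G2=NOT G1=NOT 1=0 -> 010
Step 4: G0=G1&G0=1&0=0 G1=G2=0 G2=NOT G1=NOT 1=0 -> 000
Step 5: G0=G1&G0=0&0=0 G1=G2=0 G2=NOT G1=NOT 0=1 -> 001

001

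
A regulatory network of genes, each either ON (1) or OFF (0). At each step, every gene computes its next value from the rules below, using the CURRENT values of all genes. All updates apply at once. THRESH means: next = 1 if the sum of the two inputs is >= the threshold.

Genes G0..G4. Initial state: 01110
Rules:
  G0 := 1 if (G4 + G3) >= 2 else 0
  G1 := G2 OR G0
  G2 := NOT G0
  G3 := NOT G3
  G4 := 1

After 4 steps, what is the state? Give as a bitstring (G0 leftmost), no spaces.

Step 1: G0=(0+1>=2)=0 G1=G2|G0=1|0=1 G2=NOT G0=NOT 0=1 G3=NOT G3=NOT 1=0 G4=1(const) -> 01101
Step 2: G0=(1+0>=2)=0 G1=G2|G0=1|0=1 G2=NOT G0=NOT 0=1 G3=NOT G3=NOT 0=1 G4=1(const) -> 01111
Step 3: G0=(1+1>=2)=1 G1=G2|G0=1|0=1 G2=NOT G0=NOT 0=1 G3=NOT G3=NOT 1=0 G4=1(const) -> 11101
Step 4: G0=(1+0>=2)=0 G1=G2|G0=1|1=1 G2=NOT G0=NOT 1=0 G3=NOT G3=NOT 0=1 G4=1(const) -> 01011

01011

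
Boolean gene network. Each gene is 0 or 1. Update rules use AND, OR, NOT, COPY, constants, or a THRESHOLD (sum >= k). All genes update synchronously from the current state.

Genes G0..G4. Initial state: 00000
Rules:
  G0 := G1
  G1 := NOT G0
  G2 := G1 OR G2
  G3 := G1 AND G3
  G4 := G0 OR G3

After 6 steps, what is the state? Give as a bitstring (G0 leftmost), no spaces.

Step 1: G0=G1=0 G1=NOT G0=NOT 0=1 G2=G1|G2=0|0=0 G3=G1&G3=0&0=0 G4=G0|G3=0|0=0 -> 01000
Step 2: G0=G1=1 G1=NOT G0=NOT 0=1 G2=G1|G2=1|0=1 G3=G1&G3=1&0=0 G4=G0|G3=0|0=0 -> 11100
Step 3: G0=G1=1 G1=NOT G0=NOT 1=0 G2=G1|G2=1|1=1 G3=G1&G3=1&0=0 G4=G0|G3=1|0=1 -> 10101
Step 4: G0=G1=0 G1=NOT G0=NOT 1=0 G2=G1|G2=0|1=1 G3=G1&G3=0&0=0 G4=G0|G3=1|0=1 -> 00101
Step 5: G0=G1=0 G1=NOT G0=NOT 0=1 G2=G1|G2=0|1=1 G3=G1&G3=0&0=0 G4=G0|G3=0|0=0 -> 01100
Step 6: G0=G1=1 G1=NOT G0=NOT 0=1 G2=G1|G2=1|1=1 G3=G1&G3=1&0=0 G4=G0|G3=0|0=0 -> 11100

11100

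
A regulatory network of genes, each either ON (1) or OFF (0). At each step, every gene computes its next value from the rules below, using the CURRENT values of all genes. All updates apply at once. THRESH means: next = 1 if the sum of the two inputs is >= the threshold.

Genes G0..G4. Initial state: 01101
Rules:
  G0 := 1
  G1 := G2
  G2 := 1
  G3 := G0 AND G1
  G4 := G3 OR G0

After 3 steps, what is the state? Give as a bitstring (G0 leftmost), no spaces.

Step 1: G0=1(const) G1=G2=1 G2=1(const) G3=G0&G1=0&1=0 G4=G3|G0=0|0=0 -> 11100
Step 2: G0=1(const) G1=G2=1 G2=1(const) G3=G0&G1=1&1=1 G4=G3|G0=0|1=1 -> 11111
Step 3: G0=1(const) G1=G2=1 G2=1(const) G3=G0&G1=1&1=1 G4=G3|G0=1|1=1 -> 11111

11111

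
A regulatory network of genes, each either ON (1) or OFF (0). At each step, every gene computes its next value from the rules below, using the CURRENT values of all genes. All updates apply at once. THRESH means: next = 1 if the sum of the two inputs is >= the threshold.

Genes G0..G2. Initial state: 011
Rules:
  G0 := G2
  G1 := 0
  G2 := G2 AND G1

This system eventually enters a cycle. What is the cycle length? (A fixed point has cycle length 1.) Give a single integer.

Answer: 1

Derivation:
Step 0: 011
Step 1: G0=G2=1 G1=0(const) G2=G2&G1=1&1=1 -> 101
Step 2: G0=G2=1 G1=0(const) G2=G2&G1=1&0=0 -> 100
Step 3: G0=G2=0 G1=0(const) G2=G2&G1=0&0=0 -> 000
Step 4: G0=G2=0 G1=0(const) G2=G2&G1=0&0=0 -> 000
State from step 4 equals state from step 3 -> cycle length 1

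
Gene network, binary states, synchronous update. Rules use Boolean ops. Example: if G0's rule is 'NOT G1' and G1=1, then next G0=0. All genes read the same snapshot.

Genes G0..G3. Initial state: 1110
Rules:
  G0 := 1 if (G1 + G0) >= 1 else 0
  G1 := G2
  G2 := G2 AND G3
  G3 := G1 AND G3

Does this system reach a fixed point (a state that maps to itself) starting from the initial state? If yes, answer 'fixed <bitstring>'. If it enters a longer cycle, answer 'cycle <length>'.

Step 0: 1110
Step 1: G0=(1+1>=1)=1 G1=G2=1 G2=G2&G3=1&0=0 G3=G1&G3=1&0=0 -> 1100
Step 2: G0=(1+1>=1)=1 G1=G2=0 G2=G2&G3=0&0=0 G3=G1&G3=1&0=0 -> 1000
Step 3: G0=(0+1>=1)=1 G1=G2=0 G2=G2&G3=0&0=0 G3=G1&G3=0&0=0 -> 1000
Fixed point reached at step 2: 1000

Answer: fixed 1000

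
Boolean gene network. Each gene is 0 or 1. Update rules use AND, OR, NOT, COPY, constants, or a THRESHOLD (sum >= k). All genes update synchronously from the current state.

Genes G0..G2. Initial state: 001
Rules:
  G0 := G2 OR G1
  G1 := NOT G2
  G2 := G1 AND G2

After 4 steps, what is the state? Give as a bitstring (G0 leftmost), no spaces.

Step 1: G0=G2|G1=1|0=1 G1=NOT G2=NOT 1=0 G2=G1&G2=0&1=0 -> 100
Step 2: G0=G2|G1=0|0=0 G1=NOT G2=NOT 0=1 G2=G1&G2=0&0=0 -> 010
Step 3: G0=G2|G1=0|1=1 G1=NOT G2=NOT 0=1 G2=G1&G2=1&0=0 -> 110
Step 4: G0=G2|G1=0|1=1 G1=NOT G2=NOT 0=1 G2=G1&G2=1&0=0 -> 110

110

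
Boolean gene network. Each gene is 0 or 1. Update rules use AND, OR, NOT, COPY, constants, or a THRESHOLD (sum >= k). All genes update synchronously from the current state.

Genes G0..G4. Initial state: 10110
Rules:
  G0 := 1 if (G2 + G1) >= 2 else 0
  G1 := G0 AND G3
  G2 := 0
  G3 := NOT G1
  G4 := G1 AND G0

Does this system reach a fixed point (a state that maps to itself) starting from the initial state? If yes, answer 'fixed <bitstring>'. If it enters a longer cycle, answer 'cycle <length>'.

Step 0: 10110
Step 1: G0=(1+0>=2)=0 G1=G0&G3=1&1=1 G2=0(const) G3=NOT G1=NOT 0=1 G4=G1&G0=0&1=0 -> 01010
Step 2: G0=(0+1>=2)=0 G1=G0&G3=0&1=0 G2=0(const) G3=NOT G1=NOT 1=0 G4=G1&G0=1&0=0 -> 00000
Step 3: G0=(0+0>=2)=0 G1=G0&G3=0&0=0 G2=0(const) G3=NOT G1=NOT 0=1 G4=G1&G0=0&0=0 -> 00010
Step 4: G0=(0+0>=2)=0 G1=G0&G3=0&1=0 G2=0(const) G3=NOT G1=NOT 0=1 G4=G1&G0=0&0=0 -> 00010
Fixed point reached at step 3: 00010

Answer: fixed 00010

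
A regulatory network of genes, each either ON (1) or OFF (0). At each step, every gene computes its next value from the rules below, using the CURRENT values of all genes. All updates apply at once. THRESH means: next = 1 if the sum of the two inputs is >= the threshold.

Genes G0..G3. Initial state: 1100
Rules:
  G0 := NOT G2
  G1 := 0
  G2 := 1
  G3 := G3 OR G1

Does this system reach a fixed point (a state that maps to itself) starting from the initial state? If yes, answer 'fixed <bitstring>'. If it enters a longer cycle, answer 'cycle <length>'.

Step 0: 1100
Step 1: G0=NOT G2=NOT 0=1 G1=0(const) G2=1(const) G3=G3|G1=0|1=1 -> 1011
Step 2: G0=NOT G2=NOT 1=0 G1=0(const) G2=1(const) G3=G3|G1=1|0=1 -> 0011
Step 3: G0=NOT G2=NOT 1=0 G1=0(const) G2=1(const) G3=G3|G1=1|0=1 -> 0011
Fixed point reached at step 2: 0011

Answer: fixed 0011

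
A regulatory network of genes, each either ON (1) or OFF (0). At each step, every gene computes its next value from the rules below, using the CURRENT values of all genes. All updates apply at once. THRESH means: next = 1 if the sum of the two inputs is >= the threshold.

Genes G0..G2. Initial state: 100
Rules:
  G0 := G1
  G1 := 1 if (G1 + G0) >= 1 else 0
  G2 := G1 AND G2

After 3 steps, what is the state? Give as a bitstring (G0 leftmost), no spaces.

Step 1: G0=G1=0 G1=(0+1>=1)=1 G2=G1&G2=0&0=0 -> 010
Step 2: G0=G1=1 G1=(1+0>=1)=1 G2=G1&G2=1&0=0 -> 110
Step 3: G0=G1=1 G1=(1+1>=1)=1 G2=G1&G2=1&0=0 -> 110

110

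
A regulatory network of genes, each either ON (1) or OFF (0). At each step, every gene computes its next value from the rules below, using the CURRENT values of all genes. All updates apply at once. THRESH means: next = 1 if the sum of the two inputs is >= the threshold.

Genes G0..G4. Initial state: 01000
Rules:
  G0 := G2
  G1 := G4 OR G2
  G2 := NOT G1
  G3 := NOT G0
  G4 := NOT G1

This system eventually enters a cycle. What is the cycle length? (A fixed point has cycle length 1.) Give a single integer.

Step 0: 01000
Step 1: G0=G2=0 G1=G4|G2=0|0=0 G2=NOT G1=NOT 1=0 G3=NOT G0=NOT 0=1 G4=NOT G1=NOT 1=0 -> 00010
Step 2: G0=G2=0 G1=G4|G2=0|0=0 G2=NOT G1=NOT 0=1 G3=NOT G0=NOT 0=1 G4=NOT G1=NOT 0=1 -> 00111
Step 3: G0=G2=1 G1=G4|G2=1|1=1 G2=NOT G1=NOT 0=1 G3=NOT G0=NOT 0=1 G4=NOT G1=NOT 0=1 -> 11111
Step 4: G0=G2=1 G1=G4|G2=1|1=1 G2=NOT G1=NOT 1=0 G3=NOT G0=NOT 1=0 G4=NOT G1=NOT 1=0 -> 11000
Step 5: G0=G2=0 G1=G4|G2=0|0=0 G2=NOT G1=NOT 1=0 G3=NOT G0=NOT 1=0 G4=NOT G1=NOT 1=0 -> 00000
Step 6: G0=G2=0 G1=G4|G2=0|0=0 G2=NOT G1=NOT 0=1 G3=NOT G0=NOT 0=1 G4=NOT G1=NOT 0=1 -> 00111
State from step 6 equals state from step 2 -> cycle length 4

Answer: 4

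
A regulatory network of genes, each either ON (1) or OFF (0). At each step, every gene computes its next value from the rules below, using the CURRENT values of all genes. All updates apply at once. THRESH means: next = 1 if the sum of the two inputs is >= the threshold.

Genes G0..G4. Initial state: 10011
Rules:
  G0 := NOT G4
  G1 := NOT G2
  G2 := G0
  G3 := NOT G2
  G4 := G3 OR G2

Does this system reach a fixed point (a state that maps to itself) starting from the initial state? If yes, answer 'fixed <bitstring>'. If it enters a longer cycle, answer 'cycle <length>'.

Answer: cycle 4

Derivation:
Step 0: 10011
Step 1: G0=NOT G4=NOT 1=0 G1=NOT G2=NOT 0=1 G2=G0=1 G3=NOT G2=NOT 0=1 G4=G3|G2=1|0=1 -> 01111
Step 2: G0=NOT G4=NOT 1=0 G1=NOT G2=NOT 1=0 G2=G0=0 G3=NOT G2=NOT 1=0 G4=G3|G2=1|1=1 -> 00001
Step 3: G0=NOT G4=NOT 1=0 G1=NOT G2=NOT 0=1 G2=G0=0 G3=NOT G2=NOT 0=1 G4=G3|G2=0|0=0 -> 01010
Step 4: G0=NOT G4=NOT 0=1 G1=NOT G2=NOT 0=1 G2=G0=0 G3=NOT G2=NOT 0=1 G4=G3|G2=1|0=1 -> 11011
Step 5: G0=NOT G4=NOT 1=0 G1=NOT G2=NOT 0=1 G2=G0=1 G3=NOT G2=NOT 0=1 G4=G3|G2=1|0=1 -> 01111
Cycle of length 4 starting at step 1 -> no fixed point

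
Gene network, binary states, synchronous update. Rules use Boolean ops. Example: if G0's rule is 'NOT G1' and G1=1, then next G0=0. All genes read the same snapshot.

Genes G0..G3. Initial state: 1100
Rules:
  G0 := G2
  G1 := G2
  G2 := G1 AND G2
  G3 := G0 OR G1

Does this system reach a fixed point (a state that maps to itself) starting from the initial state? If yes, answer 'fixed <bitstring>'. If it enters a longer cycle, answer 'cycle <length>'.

Step 0: 1100
Step 1: G0=G2=0 G1=G2=0 G2=G1&G2=1&0=0 G3=G0|G1=1|1=1 -> 0001
Step 2: G0=G2=0 G1=G2=0 G2=G1&G2=0&0=0 G3=G0|G1=0|0=0 -> 0000
Step 3: G0=G2=0 G1=G2=0 G2=G1&G2=0&0=0 G3=G0|G1=0|0=0 -> 0000
Fixed point reached at step 2: 0000

Answer: fixed 0000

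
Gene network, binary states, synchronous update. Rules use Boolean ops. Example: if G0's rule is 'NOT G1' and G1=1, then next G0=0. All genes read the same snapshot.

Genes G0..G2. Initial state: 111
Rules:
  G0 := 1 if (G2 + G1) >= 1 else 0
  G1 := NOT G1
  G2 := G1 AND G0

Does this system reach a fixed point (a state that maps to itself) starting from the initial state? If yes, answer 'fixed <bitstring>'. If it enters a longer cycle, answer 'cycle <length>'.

Answer: cycle 2

Derivation:
Step 0: 111
Step 1: G0=(1+1>=1)=1 G1=NOT G1=NOT 1=0 G2=G1&G0=1&1=1 -> 101
Step 2: G0=(1+0>=1)=1 G1=NOT G1=NOT 0=1 G2=G1&G0=0&1=0 -> 110
Step 3: G0=(0+1>=1)=1 G1=NOT G1=NOT 1=0 G2=G1&G0=1&1=1 -> 101
Cycle of length 2 starting at step 1 -> no fixed point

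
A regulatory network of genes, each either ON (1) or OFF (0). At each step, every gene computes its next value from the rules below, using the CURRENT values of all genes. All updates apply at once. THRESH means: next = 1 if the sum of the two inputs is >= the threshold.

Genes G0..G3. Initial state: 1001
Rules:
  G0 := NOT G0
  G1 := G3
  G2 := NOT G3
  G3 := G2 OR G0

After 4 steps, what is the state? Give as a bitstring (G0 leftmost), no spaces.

Step 1: G0=NOT G0=NOT 1=0 G1=G3=1 G2=NOT G3=NOT 1=0 G3=G2|G0=0|1=1 -> 0101
Step 2: G0=NOT G0=NOT 0=1 G1=G3=1 G2=NOT G3=NOT 1=0 G3=G2|G0=0|0=0 -> 1100
Step 3: G0=NOT G0=NOT 1=0 G1=G3=0 G2=NOT G3=NOT 0=1 G3=G2|G0=0|1=1 -> 0011
Step 4: G0=NOT G0=NOT 0=1 G1=G3=1 G2=NOT G3=NOT 1=0 G3=G2|G0=1|0=1 -> 1101

1101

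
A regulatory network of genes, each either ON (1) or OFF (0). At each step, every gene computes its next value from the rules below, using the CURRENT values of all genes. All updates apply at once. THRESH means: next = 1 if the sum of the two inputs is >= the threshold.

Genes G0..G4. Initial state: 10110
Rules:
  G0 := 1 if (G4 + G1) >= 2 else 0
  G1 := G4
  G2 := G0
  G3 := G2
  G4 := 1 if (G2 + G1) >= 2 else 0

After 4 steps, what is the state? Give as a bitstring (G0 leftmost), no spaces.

Step 1: G0=(0+0>=2)=0 G1=G4=0 G2=G0=1 G3=G2=1 G4=(1+0>=2)=0 -> 00110
Step 2: G0=(0+0>=2)=0 G1=G4=0 G2=G0=0 G3=G2=1 G4=(1+0>=2)=0 -> 00010
Step 3: G0=(0+0>=2)=0 G1=G4=0 G2=G0=0 G3=G2=0 G4=(0+0>=2)=0 -> 00000
Step 4: G0=(0+0>=2)=0 G1=G4=0 G2=G0=0 G3=G2=0 G4=(0+0>=2)=0 -> 00000

00000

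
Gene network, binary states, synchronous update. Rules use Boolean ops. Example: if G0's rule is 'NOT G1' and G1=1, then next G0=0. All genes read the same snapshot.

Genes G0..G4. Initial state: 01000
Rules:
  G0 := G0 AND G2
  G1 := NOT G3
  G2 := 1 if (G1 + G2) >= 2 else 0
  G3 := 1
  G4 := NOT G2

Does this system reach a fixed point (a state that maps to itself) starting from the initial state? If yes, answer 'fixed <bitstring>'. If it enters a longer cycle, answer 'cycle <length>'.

Step 0: 01000
Step 1: G0=G0&G2=0&0=0 G1=NOT G3=NOT 0=1 G2=(1+0>=2)=0 G3=1(const) G4=NOT G2=NOT 0=1 -> 01011
Step 2: G0=G0&G2=0&0=0 G1=NOT G3=NOT 1=0 G2=(1+0>=2)=0 G3=1(const) G4=NOT G2=NOT 0=1 -> 00011
Step 3: G0=G0&G2=0&0=0 G1=NOT G3=NOT 1=0 G2=(0+0>=2)=0 G3=1(const) G4=NOT G2=NOT 0=1 -> 00011
Fixed point reached at step 2: 00011

Answer: fixed 00011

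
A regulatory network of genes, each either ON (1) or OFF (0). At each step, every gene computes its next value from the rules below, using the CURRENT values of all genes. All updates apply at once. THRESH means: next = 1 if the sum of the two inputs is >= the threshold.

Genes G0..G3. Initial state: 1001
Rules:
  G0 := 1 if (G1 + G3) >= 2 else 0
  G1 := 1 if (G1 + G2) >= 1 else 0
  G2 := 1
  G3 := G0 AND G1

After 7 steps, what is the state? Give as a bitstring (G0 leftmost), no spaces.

Step 1: G0=(0+1>=2)=0 G1=(0+0>=1)=0 G2=1(const) G3=G0&G1=1&0=0 -> 0010
Step 2: G0=(0+0>=2)=0 G1=(0+1>=1)=1 G2=1(const) G3=G0&G1=0&0=0 -> 0110
Step 3: G0=(1+0>=2)=0 G1=(1+1>=1)=1 G2=1(const) G3=G0&G1=0&1=0 -> 0110
Step 4: G0=(1+0>=2)=0 G1=(1+1>=1)=1 G2=1(const) G3=G0&G1=0&1=0 -> 0110
Step 5: G0=(1+0>=2)=0 G1=(1+1>=1)=1 G2=1(const) G3=G0&G1=0&1=0 -> 0110
Step 6: G0=(1+0>=2)=0 G1=(1+1>=1)=1 G2=1(const) G3=G0&G1=0&1=0 -> 0110
Step 7: G0=(1+0>=2)=0 G1=(1+1>=1)=1 G2=1(const) G3=G0&G1=0&1=0 -> 0110

0110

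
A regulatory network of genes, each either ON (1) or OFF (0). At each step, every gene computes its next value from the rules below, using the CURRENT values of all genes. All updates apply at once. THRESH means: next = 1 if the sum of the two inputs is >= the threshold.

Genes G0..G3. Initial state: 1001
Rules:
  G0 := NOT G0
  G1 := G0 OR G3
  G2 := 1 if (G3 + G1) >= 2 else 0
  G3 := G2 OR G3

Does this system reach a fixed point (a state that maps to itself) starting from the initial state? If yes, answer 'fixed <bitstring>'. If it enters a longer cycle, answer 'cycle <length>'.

Answer: cycle 2

Derivation:
Step 0: 1001
Step 1: G0=NOT G0=NOT 1=0 G1=G0|G3=1|1=1 G2=(1+0>=2)=0 G3=G2|G3=0|1=1 -> 0101
Step 2: G0=NOT G0=NOT 0=1 G1=G0|G3=0|1=1 G2=(1+1>=2)=1 G3=G2|G3=0|1=1 -> 1111
Step 3: G0=NOT G0=NOT 1=0 G1=G0|G3=1|1=1 G2=(1+1>=2)=1 G3=G2|G3=1|1=1 -> 0111
Step 4: G0=NOT G0=NOT 0=1 G1=G0|G3=0|1=1 G2=(1+1>=2)=1 G3=G2|G3=1|1=1 -> 1111
Cycle of length 2 starting at step 2 -> no fixed point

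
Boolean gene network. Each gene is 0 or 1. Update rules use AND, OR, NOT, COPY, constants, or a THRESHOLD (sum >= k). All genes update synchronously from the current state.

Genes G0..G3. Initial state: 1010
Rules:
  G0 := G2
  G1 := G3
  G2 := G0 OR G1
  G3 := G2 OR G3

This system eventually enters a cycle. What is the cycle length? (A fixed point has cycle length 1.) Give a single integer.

Answer: 1

Derivation:
Step 0: 1010
Step 1: G0=G2=1 G1=G3=0 G2=G0|G1=1|0=1 G3=G2|G3=1|0=1 -> 1011
Step 2: G0=G2=1 G1=G3=1 G2=G0|G1=1|0=1 G3=G2|G3=1|1=1 -> 1111
Step 3: G0=G2=1 G1=G3=1 G2=G0|G1=1|1=1 G3=G2|G3=1|1=1 -> 1111
State from step 3 equals state from step 2 -> cycle length 1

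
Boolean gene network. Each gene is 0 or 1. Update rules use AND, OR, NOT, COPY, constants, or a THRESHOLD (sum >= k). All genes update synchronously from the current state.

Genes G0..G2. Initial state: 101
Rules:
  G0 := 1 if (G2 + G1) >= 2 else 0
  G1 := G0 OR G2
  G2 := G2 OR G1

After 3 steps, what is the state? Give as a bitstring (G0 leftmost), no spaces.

Step 1: G0=(1+0>=2)=0 G1=G0|G2=1|1=1 G2=G2|G1=1|0=1 -> 011
Step 2: G0=(1+1>=2)=1 G1=G0|G2=0|1=1 G2=G2|G1=1|1=1 -> 111
Step 3: G0=(1+1>=2)=1 G1=G0|G2=1|1=1 G2=G2|G1=1|1=1 -> 111

111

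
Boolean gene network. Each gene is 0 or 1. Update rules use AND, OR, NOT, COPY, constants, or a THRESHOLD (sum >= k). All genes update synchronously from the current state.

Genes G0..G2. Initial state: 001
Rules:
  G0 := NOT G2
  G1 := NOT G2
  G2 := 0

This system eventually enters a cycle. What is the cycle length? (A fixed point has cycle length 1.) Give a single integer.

Answer: 1

Derivation:
Step 0: 001
Step 1: G0=NOT G2=NOT 1=0 G1=NOT G2=NOT 1=0 G2=0(const) -> 000
Step 2: G0=NOT G2=NOT 0=1 G1=NOT G2=NOT 0=1 G2=0(const) -> 110
Step 3: G0=NOT G2=NOT 0=1 G1=NOT G2=NOT 0=1 G2=0(const) -> 110
State from step 3 equals state from step 2 -> cycle length 1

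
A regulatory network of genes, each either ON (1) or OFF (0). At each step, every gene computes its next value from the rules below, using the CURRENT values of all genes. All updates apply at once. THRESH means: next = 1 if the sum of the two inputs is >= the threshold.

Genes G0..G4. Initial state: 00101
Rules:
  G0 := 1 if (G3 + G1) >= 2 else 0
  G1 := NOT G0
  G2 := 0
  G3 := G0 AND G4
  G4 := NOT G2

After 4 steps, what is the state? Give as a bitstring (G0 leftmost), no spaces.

Step 1: G0=(0+0>=2)=0 G1=NOT G0=NOT 0=1 G2=0(const) G3=G0&G4=0&1=0 G4=NOT G2=NOT 1=0 -> 01000
Step 2: G0=(0+1>=2)=0 G1=NOT G0=NOT 0=1 G2=0(const) G3=G0&G4=0&0=0 G4=NOT G2=NOT 0=1 -> 01001
Step 3: G0=(0+1>=2)=0 G1=NOT G0=NOT 0=1 G2=0(const) G3=G0&G4=0&1=0 G4=NOT G2=NOT 0=1 -> 01001
Step 4: G0=(0+1>=2)=0 G1=NOT G0=NOT 0=1 G2=0(const) G3=G0&G4=0&1=0 G4=NOT G2=NOT 0=1 -> 01001

01001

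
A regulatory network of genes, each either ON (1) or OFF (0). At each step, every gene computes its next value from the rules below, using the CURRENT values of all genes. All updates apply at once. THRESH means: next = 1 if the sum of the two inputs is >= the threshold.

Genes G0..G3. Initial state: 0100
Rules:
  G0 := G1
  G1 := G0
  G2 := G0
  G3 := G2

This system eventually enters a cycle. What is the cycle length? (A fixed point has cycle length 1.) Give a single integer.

Step 0: 0100
Step 1: G0=G1=1 G1=G0=0 G2=G0=0 G3=G2=0 -> 1000
Step 2: G0=G1=0 G1=G0=1 G2=G0=1 G3=G2=0 -> 0110
Step 3: G0=G1=1 G1=G0=0 G2=G0=0 G3=G2=1 -> 1001
Step 4: G0=G1=0 G1=G0=1 G2=G0=1 G3=G2=0 -> 0110
State from step 4 equals state from step 2 -> cycle length 2

Answer: 2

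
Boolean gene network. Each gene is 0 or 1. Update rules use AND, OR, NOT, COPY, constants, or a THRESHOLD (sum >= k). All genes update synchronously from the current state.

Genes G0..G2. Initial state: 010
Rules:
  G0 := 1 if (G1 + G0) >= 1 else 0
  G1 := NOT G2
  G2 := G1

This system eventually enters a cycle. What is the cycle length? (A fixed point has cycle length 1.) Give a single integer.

Answer: 4

Derivation:
Step 0: 010
Step 1: G0=(1+0>=1)=1 G1=NOT G2=NOT 0=1 G2=G1=1 -> 111
Step 2: G0=(1+1>=1)=1 G1=NOT G2=NOT 1=0 G2=G1=1 -> 101
Step 3: G0=(0+1>=1)=1 G1=NOT G2=NOT 1=0 G2=G1=0 -> 100
Step 4: G0=(0+1>=1)=1 G1=NOT G2=NOT 0=1 G2=G1=0 -> 110
Step 5: G0=(1+1>=1)=1 G1=NOT G2=NOT 0=1 G2=G1=1 -> 111
State from step 5 equals state from step 1 -> cycle length 4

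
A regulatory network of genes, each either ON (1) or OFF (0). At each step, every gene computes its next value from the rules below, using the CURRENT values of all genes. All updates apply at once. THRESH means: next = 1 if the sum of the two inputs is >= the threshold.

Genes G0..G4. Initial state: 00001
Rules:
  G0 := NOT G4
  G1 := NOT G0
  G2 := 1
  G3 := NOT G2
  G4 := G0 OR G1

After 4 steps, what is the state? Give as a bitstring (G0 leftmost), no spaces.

Step 1: G0=NOT G4=NOT 1=0 G1=NOT G0=NOT 0=1 G2=1(const) G3=NOT G2=NOT 0=1 G4=G0|G1=0|0=0 -> 01110
Step 2: G0=NOT G4=NOT 0=1 G1=NOT G0=NOT 0=1 G2=1(const) G3=NOT G2=NOT 1=0 G4=G0|G1=0|1=1 -> 11101
Step 3: G0=NOT G4=NOT 1=0 G1=NOT G0=NOT 1=0 G2=1(const) G3=NOT G2=NOT 1=0 G4=G0|G1=1|1=1 -> 00101
Step 4: G0=NOT G4=NOT 1=0 G1=NOT G0=NOT 0=1 G2=1(const) G3=NOT G2=NOT 1=0 G4=G0|G1=0|0=0 -> 01100

01100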